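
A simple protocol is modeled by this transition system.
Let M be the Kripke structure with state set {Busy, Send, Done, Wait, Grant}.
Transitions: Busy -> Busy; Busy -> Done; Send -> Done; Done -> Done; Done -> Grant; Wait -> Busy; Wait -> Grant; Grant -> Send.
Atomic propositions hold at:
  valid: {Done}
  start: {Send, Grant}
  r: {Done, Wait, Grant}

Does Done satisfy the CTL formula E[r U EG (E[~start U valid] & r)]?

Yes

Sat(~start) = {Busy, Done, Wait}
E[~start U valid]: least fixpoint, start Z0 = Sat(valid) = {Done}, add states in Sat(~start) with some successor in Z. Z1 = {Busy, Done}; Z2 = {Busy, Done, Wait}; fixed.
Sat(E[~start U valid]) = {Busy, Done, Wait}
Sat(E[~start U valid] & r) = {Done, Wait}
EG (E[~start U valid] & r): greatest fixpoint, start Z0 = {Done, Wait}, keep only states in Sat with some successor in Z. Z1 = {Done}; fixed.
Sat(EG (E[~start U valid] & r)) = {Done}
E[r U EG (E[~start U valid] & r)]: least fixpoint, start Z0 = Sat(EG (E[~start U valid] & r)) = {Done}, add states in Sat(r) with some successor in Z. Already a fixed point.
Sat(E[r U EG (E[~start U valid] & r)]) = {Done}
Done ∈ Sat(E[r U EG (E[~start U valid] & r)]) = {Done}, so the formula holds at Done.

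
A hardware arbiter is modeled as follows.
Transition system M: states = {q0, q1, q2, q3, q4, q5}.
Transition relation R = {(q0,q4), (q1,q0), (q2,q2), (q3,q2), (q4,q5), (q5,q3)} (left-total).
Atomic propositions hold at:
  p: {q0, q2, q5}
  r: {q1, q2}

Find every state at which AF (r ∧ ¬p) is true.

{q1}

Sat(¬p) = {q1, q3, q4}
Sat(r ∧ ¬p) = {q1}
AF (r ∧ ¬p): least fixpoint, start Z0 = {q1}, add states with every successor in Z. Already a fixed point.
Sat(AF (r ∧ ¬p)) = {q1}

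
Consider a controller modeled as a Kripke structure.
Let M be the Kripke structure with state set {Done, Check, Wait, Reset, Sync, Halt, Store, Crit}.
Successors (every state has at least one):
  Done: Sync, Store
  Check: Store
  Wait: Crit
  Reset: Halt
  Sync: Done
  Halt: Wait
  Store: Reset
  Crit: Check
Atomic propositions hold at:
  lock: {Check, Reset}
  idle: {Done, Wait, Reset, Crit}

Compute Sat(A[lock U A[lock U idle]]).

A[lock U idle]: least fixpoint, start Z0 = Sat(idle) = {Done, Wait, Reset, Crit}, add states in Sat(lock) with every successor in Z. Already a fixed point.
Sat(A[lock U idle]) = {Done, Wait, Reset, Crit}
A[lock U A[lock U idle]]: least fixpoint, start Z0 = Sat(A[lock U idle]) = {Done, Wait, Reset, Crit}, add states in Sat(lock) with every successor in Z. Already a fixed point.
Sat(A[lock U A[lock U idle]]) = {Done, Wait, Reset, Crit}

{Done, Wait, Reset, Crit}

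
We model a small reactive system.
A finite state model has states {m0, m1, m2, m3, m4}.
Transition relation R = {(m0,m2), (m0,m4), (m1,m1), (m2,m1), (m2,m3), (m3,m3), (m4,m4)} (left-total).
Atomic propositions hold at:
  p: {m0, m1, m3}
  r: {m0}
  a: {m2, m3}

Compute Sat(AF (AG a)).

AG a: greatest fixpoint, start Z0 = {m2, m3}, keep only states in Sat with every successor in Z. Z1 = {m3}; fixed.
Sat(AG a) = {m3}
AF (AG a): least fixpoint, start Z0 = {m3}, add states with every successor in Z. Already a fixed point.
Sat(AF (AG a)) = {m3}

{m3}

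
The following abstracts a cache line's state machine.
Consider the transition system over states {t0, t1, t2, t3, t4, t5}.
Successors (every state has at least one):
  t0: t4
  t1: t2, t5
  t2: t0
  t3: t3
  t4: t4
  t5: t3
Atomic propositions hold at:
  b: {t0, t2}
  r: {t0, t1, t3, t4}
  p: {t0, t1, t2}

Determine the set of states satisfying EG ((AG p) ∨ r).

AG p: greatest fixpoint, start Z0 = {t0, t1, t2}, keep only states in Sat with every successor in Z. Z1 = {t2}; Z2 = ∅; fixed.
Sat(AG p) = ∅
Sat((AG p) ∨ r) = {t0, t1, t3, t4}
EG ((AG p) ∨ r): greatest fixpoint, start Z0 = {t0, t1, t3, t4}, keep only states in Sat with some successor in Z. Z1 = {t0, t3, t4}; fixed.
Sat(EG ((AG p) ∨ r)) = {t0, t3, t4}

{t0, t3, t4}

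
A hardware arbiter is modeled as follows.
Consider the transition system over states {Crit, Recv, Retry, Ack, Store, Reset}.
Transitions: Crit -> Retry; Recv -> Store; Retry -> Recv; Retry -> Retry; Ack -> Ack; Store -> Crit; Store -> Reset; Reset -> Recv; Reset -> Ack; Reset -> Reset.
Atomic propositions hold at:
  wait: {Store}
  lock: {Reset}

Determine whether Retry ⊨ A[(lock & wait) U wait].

Sat(lock & wait) = ∅
A[(lock & wait) U wait]: least fixpoint, start Z0 = Sat(wait) = {Store}, add states in Sat(lock & wait) with every successor in Z. Already a fixed point.
Sat(A[(lock & wait) U wait]) = {Store}
Retry ∉ Sat(A[(lock & wait) U wait]) = {Store}, so the formula does not hold at Retry.

No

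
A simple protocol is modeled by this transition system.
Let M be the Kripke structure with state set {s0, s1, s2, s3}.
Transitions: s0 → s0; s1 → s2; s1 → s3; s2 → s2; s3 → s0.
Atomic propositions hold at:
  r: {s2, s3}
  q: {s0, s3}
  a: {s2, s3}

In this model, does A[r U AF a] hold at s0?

AF a: least fixpoint, start Z0 = {s2, s3}, add states with every successor in Z. Z1 = {s1, s2, s3}; fixed.
Sat(AF a) = {s1, s2, s3}
A[r U AF a]: least fixpoint, start Z0 = Sat(AF a) = {s1, s2, s3}, add states in Sat(r) with every successor in Z. Already a fixed point.
Sat(A[r U AF a]) = {s1, s2, s3}
s0 ∉ Sat(A[r U AF a]) = {s1, s2, s3}, so the formula does not hold at s0.

No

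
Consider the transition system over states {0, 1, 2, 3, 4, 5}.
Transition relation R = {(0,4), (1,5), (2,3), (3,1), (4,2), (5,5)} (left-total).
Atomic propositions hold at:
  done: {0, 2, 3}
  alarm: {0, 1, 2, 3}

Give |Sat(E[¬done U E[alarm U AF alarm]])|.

5

Sat(¬done) = {1, 4, 5}
AF alarm: least fixpoint, start Z0 = {0, 1, 2, 3}, add states with every successor in Z. Z1 = {0, 1, 2, 3, 4}; fixed.
Sat(AF alarm) = {0, 1, 2, 3, 4}
E[alarm U AF alarm]: least fixpoint, start Z0 = Sat(AF alarm) = {0, 1, 2, 3, 4}, add states in Sat(alarm) with some successor in Z. Already a fixed point.
Sat(E[alarm U AF alarm]) = {0, 1, 2, 3, 4}
E[¬done U E[alarm U AF alarm]]: least fixpoint, start Z0 = Sat(E[alarm U AF alarm]) = {0, 1, 2, 3, 4}, add states in Sat(¬done) with some successor in Z. Already a fixed point.
Sat(E[¬done U E[alarm U AF alarm]]) = {0, 1, 2, 3, 4}
|Sat(E[¬done U E[alarm U AF alarm]])| = |{0, 1, 2, 3, 4}| = 5.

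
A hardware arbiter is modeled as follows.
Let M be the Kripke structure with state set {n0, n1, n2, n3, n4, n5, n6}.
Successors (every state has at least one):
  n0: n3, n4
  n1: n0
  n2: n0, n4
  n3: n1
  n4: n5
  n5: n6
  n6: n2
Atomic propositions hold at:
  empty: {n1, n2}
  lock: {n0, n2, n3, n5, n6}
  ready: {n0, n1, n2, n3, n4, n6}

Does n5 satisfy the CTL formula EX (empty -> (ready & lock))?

Yes

Sat(ready & lock) = {n0, n2, n3, n6}
Sat(empty -> (ready & lock)) = {n0, n2, n3, n4, n5, n6}
Sat(EX (empty -> (ready & lock))) = {s : some successor in {n0, n2, n3, n4, n5, n6}} = {n0, n1, n2, n4, n5, n6}
n5 ∈ Sat(EX (empty -> (ready & lock))) = {n0, n1, n2, n4, n5, n6}, so the formula holds at n5.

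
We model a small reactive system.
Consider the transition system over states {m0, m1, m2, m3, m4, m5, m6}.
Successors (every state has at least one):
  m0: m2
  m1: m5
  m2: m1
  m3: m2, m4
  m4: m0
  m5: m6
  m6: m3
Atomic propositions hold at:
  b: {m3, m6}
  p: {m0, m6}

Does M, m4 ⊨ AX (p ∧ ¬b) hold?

Sat(¬b) = {m0, m1, m2, m4, m5}
Sat(p ∧ ¬b) = {m0}
Sat(AX (p ∧ ¬b)) = {s : every successor in {m0}} = {m4}
m4 ∈ Sat(AX (p ∧ ¬b)) = {m4}, so the formula holds at m4.

Yes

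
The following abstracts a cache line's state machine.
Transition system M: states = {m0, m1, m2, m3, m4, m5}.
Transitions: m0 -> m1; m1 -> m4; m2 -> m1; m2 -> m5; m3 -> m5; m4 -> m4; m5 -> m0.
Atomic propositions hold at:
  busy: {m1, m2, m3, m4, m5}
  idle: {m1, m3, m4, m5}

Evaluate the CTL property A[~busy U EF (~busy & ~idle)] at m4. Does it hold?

No

Sat(~busy) = {m0}
Sat(~idle) = {m0, m2}
Sat(~busy & ~idle) = {m0}
EF (~busy & ~idle): least fixpoint, start Z0 = {m0}, add states with some successor in Z. Z1 = {m0, m5}; Z2 = {m0, m2, m3, m5}; fixed.
Sat(EF (~busy & ~idle)) = {m0, m2, m3, m5}
A[~busy U EF (~busy & ~idle)]: least fixpoint, start Z0 = Sat(EF (~busy & ~idle)) = {m0, m2, m3, m5}, add states in Sat(~busy) with every successor in Z. Already a fixed point.
Sat(A[~busy U EF (~busy & ~idle)]) = {m0, m2, m3, m5}
m4 ∉ Sat(A[~busy U EF (~busy & ~idle)]) = {m0, m2, m3, m5}, so the formula does not hold at m4.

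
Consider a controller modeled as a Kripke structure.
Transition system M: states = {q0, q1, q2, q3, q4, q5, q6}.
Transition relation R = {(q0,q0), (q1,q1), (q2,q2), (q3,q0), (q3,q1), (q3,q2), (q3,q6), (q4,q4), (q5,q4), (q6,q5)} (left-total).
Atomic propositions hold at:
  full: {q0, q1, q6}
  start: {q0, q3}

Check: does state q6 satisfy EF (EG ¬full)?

Yes

Sat(¬full) = {q2, q3, q4, q5}
EG ¬full: greatest fixpoint, start Z0 = {q2, q3, q4, q5}, keep only states in Sat with some successor in Z. Already a fixed point.
Sat(EG ¬full) = {q2, q3, q4, q5}
EF (EG ¬full): least fixpoint, start Z0 = {q2, q3, q4, q5}, add states with some successor in Z. Z1 = {q2, q3, q4, q5, q6}; fixed.
Sat(EF (EG ¬full)) = {q2, q3, q4, q5, q6}
q6 ∈ Sat(EF (EG ¬full)) = {q2, q3, q4, q5, q6}, so the formula holds at q6.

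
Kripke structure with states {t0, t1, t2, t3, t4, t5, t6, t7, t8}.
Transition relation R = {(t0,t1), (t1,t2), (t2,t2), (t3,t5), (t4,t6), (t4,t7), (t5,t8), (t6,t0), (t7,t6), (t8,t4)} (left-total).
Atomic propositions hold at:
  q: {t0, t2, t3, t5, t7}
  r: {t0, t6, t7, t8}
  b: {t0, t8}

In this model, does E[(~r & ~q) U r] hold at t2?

No

Sat(~r) = {t1, t2, t3, t4, t5}
Sat(~q) = {t1, t4, t6, t8}
Sat(~r & ~q) = {t1, t4}
E[(~r & ~q) U r]: least fixpoint, start Z0 = Sat(r) = {t0, t6, t7, t8}, add states in Sat(~r & ~q) with some successor in Z. Z1 = {t0, t4, t6, t7, t8}; fixed.
Sat(E[(~r & ~q) U r]) = {t0, t4, t6, t7, t8}
t2 ∉ Sat(E[(~r & ~q) U r]) = {t0, t4, t6, t7, t8}, so the formula does not hold at t2.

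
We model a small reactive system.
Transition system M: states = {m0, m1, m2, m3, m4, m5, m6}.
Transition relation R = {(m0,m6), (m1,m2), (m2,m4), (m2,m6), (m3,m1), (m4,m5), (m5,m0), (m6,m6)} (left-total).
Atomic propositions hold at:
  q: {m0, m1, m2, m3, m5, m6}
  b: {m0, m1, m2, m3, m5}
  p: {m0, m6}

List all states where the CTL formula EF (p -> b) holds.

Sat(p -> b) = {m0, m1, m2, m3, m4, m5}
EF (p -> b): least fixpoint, start Z0 = {m0, m1, m2, m3, m4, m5}, add states with some successor in Z. Already a fixed point.
Sat(EF (p -> b)) = {m0, m1, m2, m3, m4, m5}

{m0, m1, m2, m3, m4, m5}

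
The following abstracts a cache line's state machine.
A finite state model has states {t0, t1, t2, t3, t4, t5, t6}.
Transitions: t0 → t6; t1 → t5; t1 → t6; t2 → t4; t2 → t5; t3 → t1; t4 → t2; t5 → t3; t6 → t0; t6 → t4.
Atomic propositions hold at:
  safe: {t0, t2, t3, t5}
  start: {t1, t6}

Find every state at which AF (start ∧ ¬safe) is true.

{t0, t1, t3, t5, t6}

Sat(¬safe) = {t1, t4, t6}
Sat(start ∧ ¬safe) = {t1, t6}
AF (start ∧ ¬safe): least fixpoint, start Z0 = {t1, t6}, add states with every successor in Z. Z1 = {t0, t1, t3, t6}; Z2 = {t0, t1, t3, t5, t6}; fixed.
Sat(AF (start ∧ ¬safe)) = {t0, t1, t3, t5, t6}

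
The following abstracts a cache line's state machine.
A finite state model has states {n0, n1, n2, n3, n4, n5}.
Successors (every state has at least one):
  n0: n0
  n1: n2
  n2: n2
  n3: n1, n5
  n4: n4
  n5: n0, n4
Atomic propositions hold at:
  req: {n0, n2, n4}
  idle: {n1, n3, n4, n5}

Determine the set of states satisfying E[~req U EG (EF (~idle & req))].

Sat(~req) = {n1, n3, n5}
Sat(~idle) = {n0, n2}
Sat(~idle & req) = {n0, n2}
EF (~idle & req): least fixpoint, start Z0 = {n0, n2}, add states with some successor in Z. Z1 = {n0, n1, n2, n5}; Z2 = {n0, n1, n2, n3, n5}; fixed.
Sat(EF (~idle & req)) = {n0, n1, n2, n3, n5}
EG (EF (~idle & req)): greatest fixpoint, start Z0 = {n0, n1, n2, n3, n5}, keep only states in Sat with some successor in Z. Already a fixed point.
Sat(EG (EF (~idle & req))) = {n0, n1, n2, n3, n5}
E[~req U EG (EF (~idle & req))]: least fixpoint, start Z0 = Sat(EG (EF (~idle & req))) = {n0, n1, n2, n3, n5}, add states in Sat(~req) with some successor in Z. Already a fixed point.
Sat(E[~req U EG (EF (~idle & req))]) = {n0, n1, n2, n3, n5}

{n0, n1, n2, n3, n5}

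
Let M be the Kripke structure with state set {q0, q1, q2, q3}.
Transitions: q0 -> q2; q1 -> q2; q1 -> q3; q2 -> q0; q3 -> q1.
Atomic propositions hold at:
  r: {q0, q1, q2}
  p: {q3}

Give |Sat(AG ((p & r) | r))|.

Sat(p & r) = ∅
Sat((p & r) | r) = {q0, q1, q2}
AG ((p & r) | r): greatest fixpoint, start Z0 = {q0, q1, q2}, keep only states in Sat with every successor in Z. Z1 = {q0, q2}; fixed.
Sat(AG ((p & r) | r)) = {q0, q2}
|Sat(AG ((p & r) | r))| = |{q0, q2}| = 2.

2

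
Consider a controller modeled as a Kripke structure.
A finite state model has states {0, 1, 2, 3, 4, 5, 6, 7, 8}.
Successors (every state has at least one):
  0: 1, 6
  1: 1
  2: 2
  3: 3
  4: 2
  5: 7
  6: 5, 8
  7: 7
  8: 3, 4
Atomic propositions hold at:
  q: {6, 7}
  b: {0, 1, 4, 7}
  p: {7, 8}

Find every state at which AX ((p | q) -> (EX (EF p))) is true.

Sat(p | q) = {6, 7, 8}
EF p: least fixpoint, start Z0 = {7, 8}, add states with some successor in Z. Z1 = {5, 6, 7, 8}; Z2 = {0, 5, 6, 7, 8}; fixed.
Sat(EF p) = {0, 5, 6, 7, 8}
Sat(EX (EF p)) = {s : some successor in {0, 5, 6, 7, 8}} = {0, 5, 6, 7}
Sat((p | q) -> (EX (EF p))) = {0, 1, 2, 3, 4, 5, 6, 7}
Sat(AX ((p | q) -> (EX (EF p)))) = {s : every successor in {0, 1, 2, 3, 4, 5, 6, 7}} = {0, 1, 2, 3, 4, 5, 7, 8}

{0, 1, 2, 3, 4, 5, 7, 8}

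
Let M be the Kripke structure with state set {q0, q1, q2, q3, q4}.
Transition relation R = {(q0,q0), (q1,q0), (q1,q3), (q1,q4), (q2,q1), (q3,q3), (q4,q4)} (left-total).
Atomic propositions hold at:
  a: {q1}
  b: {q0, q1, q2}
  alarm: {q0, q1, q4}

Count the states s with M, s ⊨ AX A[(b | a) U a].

Sat(b | a) = {q0, q1, q2}
A[(b | a) U a]: least fixpoint, start Z0 = Sat(a) = {q1}, add states in Sat(b | a) with every successor in Z. Z1 = {q1, q2}; fixed.
Sat(A[(b | a) U a]) = {q1, q2}
Sat(AX A[(b | a) U a]) = {s : every successor in {q1, q2}} = {q2}
|Sat(AX A[(b | a) U a])| = |{q2}| = 1.

1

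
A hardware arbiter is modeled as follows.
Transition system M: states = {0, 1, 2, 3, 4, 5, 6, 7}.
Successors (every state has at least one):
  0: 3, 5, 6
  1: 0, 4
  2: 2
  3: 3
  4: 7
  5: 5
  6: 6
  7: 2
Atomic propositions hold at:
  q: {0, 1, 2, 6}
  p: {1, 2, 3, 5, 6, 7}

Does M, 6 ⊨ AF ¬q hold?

Sat(¬q) = {3, 4, 5, 7}
AF ¬q: least fixpoint, start Z0 = {3, 4, 5, 7}, add states with every successor in Z. Already a fixed point.
Sat(AF ¬q) = {3, 4, 5, 7}
6 ∉ Sat(AF ¬q) = {3, 4, 5, 7}, so the formula does not hold at 6.

No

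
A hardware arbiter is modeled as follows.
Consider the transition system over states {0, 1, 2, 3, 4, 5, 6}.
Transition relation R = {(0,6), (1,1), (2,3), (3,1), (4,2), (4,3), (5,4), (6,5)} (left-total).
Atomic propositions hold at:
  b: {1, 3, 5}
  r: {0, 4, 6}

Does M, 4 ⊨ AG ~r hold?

Sat(~r) = {1, 2, 3, 5}
AG ~r: greatest fixpoint, start Z0 = {1, 2, 3, 5}, keep only states in Sat with every successor in Z. Z1 = {1, 2, 3}; fixed.
Sat(AG ~r) = {1, 2, 3}
4 ∉ Sat(AG ~r) = {1, 2, 3}, so the formula does not hold at 4.

No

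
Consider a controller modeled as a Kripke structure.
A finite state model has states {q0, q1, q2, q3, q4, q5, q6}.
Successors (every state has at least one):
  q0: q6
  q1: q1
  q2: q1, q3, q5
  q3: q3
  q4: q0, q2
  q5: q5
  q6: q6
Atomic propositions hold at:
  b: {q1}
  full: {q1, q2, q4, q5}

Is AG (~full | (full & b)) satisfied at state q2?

No

Sat(~full) = {q0, q3, q6}
Sat(full & b) = {q1}
Sat(~full | (full & b)) = {q0, q1, q3, q6}
AG (~full | (full & b)): greatest fixpoint, start Z0 = {q0, q1, q3, q6}, keep only states in Sat with every successor in Z. Already a fixed point.
Sat(AG (~full | (full & b))) = {q0, q1, q3, q6}
q2 ∉ Sat(AG (~full | (full & b))) = {q0, q1, q3, q6}, so the formula does not hold at q2.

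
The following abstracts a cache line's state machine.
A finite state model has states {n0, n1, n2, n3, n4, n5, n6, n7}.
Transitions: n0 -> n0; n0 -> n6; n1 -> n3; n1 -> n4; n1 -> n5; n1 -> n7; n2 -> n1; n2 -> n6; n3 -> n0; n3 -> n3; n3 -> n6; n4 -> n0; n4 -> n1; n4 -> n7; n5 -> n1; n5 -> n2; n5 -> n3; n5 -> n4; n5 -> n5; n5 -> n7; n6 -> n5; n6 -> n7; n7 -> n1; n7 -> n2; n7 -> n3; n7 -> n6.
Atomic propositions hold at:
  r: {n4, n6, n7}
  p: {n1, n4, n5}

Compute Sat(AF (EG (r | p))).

Sat(r | p) = {n1, n4, n5, n6, n7}
EG (r | p): greatest fixpoint, start Z0 = {n1, n4, n5, n6, n7}, keep only states in Sat with some successor in Z. Already a fixed point.
Sat(EG (r | p)) = {n1, n4, n5, n6, n7}
AF (EG (r | p)): least fixpoint, start Z0 = {n1, n4, n5, n6, n7}, add states with every successor in Z. Z1 = {n1, n2, n4, n5, n6, n7}; fixed.
Sat(AF (EG (r | p))) = {n1, n2, n4, n5, n6, n7}

{n1, n2, n4, n5, n6, n7}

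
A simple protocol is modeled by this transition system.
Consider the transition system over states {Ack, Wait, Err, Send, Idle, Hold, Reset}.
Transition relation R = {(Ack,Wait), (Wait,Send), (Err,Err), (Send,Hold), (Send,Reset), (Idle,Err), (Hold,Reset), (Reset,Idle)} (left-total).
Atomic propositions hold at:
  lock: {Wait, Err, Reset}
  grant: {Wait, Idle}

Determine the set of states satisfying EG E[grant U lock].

E[grant U lock]: least fixpoint, start Z0 = Sat(lock) = {Wait, Err, Reset}, add states in Sat(grant) with some successor in Z. Z1 = {Wait, Err, Idle, Reset}; fixed.
Sat(E[grant U lock]) = {Wait, Err, Idle, Reset}
EG E[grant U lock]: greatest fixpoint, start Z0 = {Wait, Err, Idle, Reset}, keep only states in Sat with some successor in Z. Z1 = {Err, Idle, Reset}; fixed.
Sat(EG E[grant U lock]) = {Err, Idle, Reset}

{Err, Idle, Reset}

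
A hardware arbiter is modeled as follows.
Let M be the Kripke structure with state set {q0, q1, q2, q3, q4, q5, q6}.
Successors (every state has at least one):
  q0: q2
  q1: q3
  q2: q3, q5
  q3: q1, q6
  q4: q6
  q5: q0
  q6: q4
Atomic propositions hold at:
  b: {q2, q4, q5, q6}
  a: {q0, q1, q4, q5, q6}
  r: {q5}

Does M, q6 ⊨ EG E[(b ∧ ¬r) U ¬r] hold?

Sat(¬r) = {q0, q1, q2, q3, q4, q6}
Sat(b ∧ ¬r) = {q2, q4, q6}
E[(b ∧ ¬r) U ¬r]: least fixpoint, start Z0 = Sat(¬r) = {q0, q1, q2, q3, q4, q6}, add states in Sat(b ∧ ¬r) with some successor in Z. Already a fixed point.
Sat(E[(b ∧ ¬r) U ¬r]) = {q0, q1, q2, q3, q4, q6}
EG E[(b ∧ ¬r) U ¬r]: greatest fixpoint, start Z0 = {q0, q1, q2, q3, q4, q6}, keep only states in Sat with some successor in Z. Already a fixed point.
Sat(EG E[(b ∧ ¬r) U ¬r]) = {q0, q1, q2, q3, q4, q6}
q6 ∈ Sat(EG E[(b ∧ ¬r) U ¬r]) = {q0, q1, q2, q3, q4, q6}, so the formula holds at q6.

Yes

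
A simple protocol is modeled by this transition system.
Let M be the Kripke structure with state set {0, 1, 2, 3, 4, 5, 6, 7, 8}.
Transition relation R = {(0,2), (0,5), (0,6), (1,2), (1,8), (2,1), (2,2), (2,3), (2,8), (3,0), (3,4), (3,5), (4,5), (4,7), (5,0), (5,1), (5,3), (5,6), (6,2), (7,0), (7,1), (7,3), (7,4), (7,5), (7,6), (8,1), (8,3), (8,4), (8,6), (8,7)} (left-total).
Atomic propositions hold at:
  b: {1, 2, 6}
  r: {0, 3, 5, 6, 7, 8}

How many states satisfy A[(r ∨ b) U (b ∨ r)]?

8

Sat(r ∨ b) = {0, 1, 2, 3, 5, 6, 7, 8}
Sat(b ∨ r) = {0, 1, 2, 3, 5, 6, 7, 8}
A[(r ∨ b) U (b ∨ r)]: least fixpoint, start Z0 = Sat((b ∨ r)) = {0, 1, 2, 3, 5, 6, 7, 8}, add states in Sat(r ∨ b) with every successor in Z. Already a fixed point.
Sat(A[(r ∨ b) U (b ∨ r)]) = {0, 1, 2, 3, 5, 6, 7, 8}
|Sat(A[(r ∨ b) U (b ∨ r)])| = |{0, 1, 2, 3, 5, 6, 7, 8}| = 8.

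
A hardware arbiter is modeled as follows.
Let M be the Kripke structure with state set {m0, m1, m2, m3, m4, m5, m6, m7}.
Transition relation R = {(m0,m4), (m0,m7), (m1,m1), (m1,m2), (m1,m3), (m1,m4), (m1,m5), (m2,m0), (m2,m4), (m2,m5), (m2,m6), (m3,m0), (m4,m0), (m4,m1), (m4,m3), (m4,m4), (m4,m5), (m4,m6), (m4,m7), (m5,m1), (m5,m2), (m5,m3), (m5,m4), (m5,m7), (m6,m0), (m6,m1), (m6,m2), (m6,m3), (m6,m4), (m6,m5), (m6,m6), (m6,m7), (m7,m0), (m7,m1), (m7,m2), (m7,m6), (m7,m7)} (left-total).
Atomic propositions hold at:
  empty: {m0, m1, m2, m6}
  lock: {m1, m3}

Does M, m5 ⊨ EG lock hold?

EG lock: greatest fixpoint, start Z0 = {m1, m3}, keep only states in Sat with some successor in Z. Z1 = {m1}; fixed.
Sat(EG lock) = {m1}
m5 ∉ Sat(EG lock) = {m1}, so the formula does not hold at m5.

No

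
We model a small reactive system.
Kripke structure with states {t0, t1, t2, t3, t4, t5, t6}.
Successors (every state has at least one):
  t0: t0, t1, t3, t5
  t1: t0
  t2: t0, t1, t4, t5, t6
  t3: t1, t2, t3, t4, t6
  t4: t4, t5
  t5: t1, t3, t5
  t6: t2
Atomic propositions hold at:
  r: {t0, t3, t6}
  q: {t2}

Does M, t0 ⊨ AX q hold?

No

Sat(AX q) = {s : every successor in {t2}} = {t6}
t0 ∉ Sat(AX q) = {t6}, so the formula does not hold at t0.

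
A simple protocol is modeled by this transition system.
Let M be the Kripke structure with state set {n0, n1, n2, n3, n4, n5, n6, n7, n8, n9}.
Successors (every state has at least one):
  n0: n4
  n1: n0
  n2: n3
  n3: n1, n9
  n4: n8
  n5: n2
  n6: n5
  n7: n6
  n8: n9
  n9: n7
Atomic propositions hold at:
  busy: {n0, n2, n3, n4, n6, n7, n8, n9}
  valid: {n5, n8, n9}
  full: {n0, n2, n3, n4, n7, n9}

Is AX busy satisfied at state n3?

No

Sat(AX busy) = {s : every successor in {n0, n2, n3, n4, n6, n7, n8, n9}} = {n0, n1, n2, n4, n5, n7, n8, n9}
n3 ∉ Sat(AX busy) = {n0, n1, n2, n4, n5, n7, n8, n9}, so the formula does not hold at n3.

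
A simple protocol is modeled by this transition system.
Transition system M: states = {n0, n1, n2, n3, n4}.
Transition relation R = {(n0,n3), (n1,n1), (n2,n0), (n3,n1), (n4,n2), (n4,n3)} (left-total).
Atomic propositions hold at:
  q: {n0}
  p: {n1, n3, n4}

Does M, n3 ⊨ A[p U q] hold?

A[p U q]: least fixpoint, start Z0 = Sat(q) = {n0}, add states in Sat(p) with every successor in Z. Already a fixed point.
Sat(A[p U q]) = {n0}
n3 ∉ Sat(A[p U q]) = {n0}, so the formula does not hold at n3.

No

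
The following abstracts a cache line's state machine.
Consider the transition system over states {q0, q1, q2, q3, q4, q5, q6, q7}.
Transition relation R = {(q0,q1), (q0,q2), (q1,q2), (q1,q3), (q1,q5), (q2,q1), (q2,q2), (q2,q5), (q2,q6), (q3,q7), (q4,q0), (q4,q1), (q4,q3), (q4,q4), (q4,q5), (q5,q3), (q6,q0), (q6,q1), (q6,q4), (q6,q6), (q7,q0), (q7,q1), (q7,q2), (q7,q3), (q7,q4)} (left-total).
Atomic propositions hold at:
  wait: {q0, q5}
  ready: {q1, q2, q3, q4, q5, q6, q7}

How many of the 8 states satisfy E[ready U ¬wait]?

7

Sat(¬wait) = {q1, q2, q3, q4, q6, q7}
E[ready U ¬wait]: least fixpoint, start Z0 = Sat(¬wait) = {q1, q2, q3, q4, q6, q7}, add states in Sat(ready) with some successor in Z. Z1 = {q1, q2, q3, q4, q5, q6, q7}; fixed.
Sat(E[ready U ¬wait]) = {q1, q2, q3, q4, q5, q6, q7}
|Sat(E[ready U ¬wait])| = |{q1, q2, q3, q4, q5, q6, q7}| = 7.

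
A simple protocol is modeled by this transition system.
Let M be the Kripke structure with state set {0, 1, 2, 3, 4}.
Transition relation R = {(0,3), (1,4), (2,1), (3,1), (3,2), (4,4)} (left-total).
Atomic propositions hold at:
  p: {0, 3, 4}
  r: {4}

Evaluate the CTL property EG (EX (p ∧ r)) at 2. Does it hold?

Sat(p ∧ r) = {4}
Sat(EX (p ∧ r)) = {s : some successor in {4}} = {1, 4}
EG (EX (p ∧ r)): greatest fixpoint, start Z0 = {1, 4}, keep only states in Sat with some successor in Z. Already a fixed point.
Sat(EG (EX (p ∧ r))) = {1, 4}
2 ∉ Sat(EG (EX (p ∧ r))) = {1, 4}, so the formula does not hold at 2.

No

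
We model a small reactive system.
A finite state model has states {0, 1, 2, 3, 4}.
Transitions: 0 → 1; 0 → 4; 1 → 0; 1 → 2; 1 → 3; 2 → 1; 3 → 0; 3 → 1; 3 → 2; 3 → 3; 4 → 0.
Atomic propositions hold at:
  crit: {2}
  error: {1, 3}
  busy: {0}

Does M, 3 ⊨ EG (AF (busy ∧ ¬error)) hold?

Sat(¬error) = {0, 2, 4}
Sat(busy ∧ ¬error) = {0}
AF (busy ∧ ¬error): least fixpoint, start Z0 = {0}, add states with every successor in Z. Z1 = {0, 4}; fixed.
Sat(AF (busy ∧ ¬error)) = {0, 4}
EG (AF (busy ∧ ¬error)): greatest fixpoint, start Z0 = {0, 4}, keep only states in Sat with some successor in Z. Already a fixed point.
Sat(EG (AF (busy ∧ ¬error))) = {0, 4}
3 ∉ Sat(EG (AF (busy ∧ ¬error))) = {0, 4}, so the formula does not hold at 3.

No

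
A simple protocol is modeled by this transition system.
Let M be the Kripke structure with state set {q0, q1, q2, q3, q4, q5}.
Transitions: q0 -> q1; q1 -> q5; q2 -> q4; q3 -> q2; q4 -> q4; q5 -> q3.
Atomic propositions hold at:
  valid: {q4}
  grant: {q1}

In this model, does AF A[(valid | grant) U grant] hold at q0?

Yes

Sat(valid | grant) = {q1, q4}
A[(valid | grant) U grant]: least fixpoint, start Z0 = Sat(grant) = {q1}, add states in Sat(valid | grant) with every successor in Z. Already a fixed point.
Sat(A[(valid | grant) U grant]) = {q1}
AF A[(valid | grant) U grant]: least fixpoint, start Z0 = {q1}, add states with every successor in Z. Z1 = {q0, q1}; fixed.
Sat(AF A[(valid | grant) U grant]) = {q0, q1}
q0 ∈ Sat(AF A[(valid | grant) U grant]) = {q0, q1}, so the formula holds at q0.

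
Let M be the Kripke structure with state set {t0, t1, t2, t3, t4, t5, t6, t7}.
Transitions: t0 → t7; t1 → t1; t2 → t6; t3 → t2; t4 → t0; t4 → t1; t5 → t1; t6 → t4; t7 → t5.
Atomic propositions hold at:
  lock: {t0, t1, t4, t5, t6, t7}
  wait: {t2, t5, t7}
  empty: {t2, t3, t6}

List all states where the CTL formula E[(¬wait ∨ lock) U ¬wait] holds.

{t0, t1, t3, t4, t5, t6, t7}

Sat(¬wait) = {t0, t1, t3, t4, t6}
Sat(¬wait ∨ lock) = {t0, t1, t3, t4, t5, t6, t7}
E[(¬wait ∨ lock) U ¬wait]: least fixpoint, start Z0 = Sat(¬wait) = {t0, t1, t3, t4, t6}, add states in Sat(¬wait ∨ lock) with some successor in Z. Z1 = {t0, t1, t3, t4, t5, t6}; Z2 = {t0, t1, t3, t4, t5, t6, t7}; fixed.
Sat(E[(¬wait ∨ lock) U ¬wait]) = {t0, t1, t3, t4, t5, t6, t7}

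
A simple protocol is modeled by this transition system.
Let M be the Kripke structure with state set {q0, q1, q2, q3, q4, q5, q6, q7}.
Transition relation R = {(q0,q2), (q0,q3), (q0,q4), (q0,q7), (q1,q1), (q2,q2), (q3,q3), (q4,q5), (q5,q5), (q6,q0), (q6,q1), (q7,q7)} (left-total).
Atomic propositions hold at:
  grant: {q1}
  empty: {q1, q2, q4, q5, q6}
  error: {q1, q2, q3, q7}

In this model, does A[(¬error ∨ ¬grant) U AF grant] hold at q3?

Sat(¬error) = {q0, q4, q5, q6}
Sat(¬grant) = {q0, q2, q3, q4, q5, q6, q7}
Sat(¬error ∨ ¬grant) = {q0, q2, q3, q4, q5, q6, q7}
AF grant: least fixpoint, start Z0 = {q1}, add states with every successor in Z. Already a fixed point.
Sat(AF grant) = {q1}
A[(¬error ∨ ¬grant) U AF grant]: least fixpoint, start Z0 = Sat(AF grant) = {q1}, add states in Sat(¬error ∨ ¬grant) with every successor in Z. Already a fixed point.
Sat(A[(¬error ∨ ¬grant) U AF grant]) = {q1}
q3 ∉ Sat(A[(¬error ∨ ¬grant) U AF grant]) = {q1}, so the formula does not hold at q3.

No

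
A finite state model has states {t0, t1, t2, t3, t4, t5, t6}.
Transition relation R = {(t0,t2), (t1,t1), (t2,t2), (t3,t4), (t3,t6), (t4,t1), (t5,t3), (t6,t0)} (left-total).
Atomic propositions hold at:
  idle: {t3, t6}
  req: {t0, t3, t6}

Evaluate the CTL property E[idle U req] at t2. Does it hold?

No

E[idle U req]: least fixpoint, start Z0 = Sat(req) = {t0, t3, t6}, add states in Sat(idle) with some successor in Z. Already a fixed point.
Sat(E[idle U req]) = {t0, t3, t6}
t2 ∉ Sat(E[idle U req]) = {t0, t3, t6}, so the formula does not hold at t2.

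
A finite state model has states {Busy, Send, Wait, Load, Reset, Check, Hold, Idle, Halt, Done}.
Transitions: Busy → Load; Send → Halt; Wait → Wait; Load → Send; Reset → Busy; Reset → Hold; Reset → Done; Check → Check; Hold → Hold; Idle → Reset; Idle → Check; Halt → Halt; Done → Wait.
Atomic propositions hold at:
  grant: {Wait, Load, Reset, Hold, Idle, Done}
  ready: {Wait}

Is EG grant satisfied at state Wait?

EG grant: greatest fixpoint, start Z0 = {Wait, Load, Reset, Hold, Idle, Done}, keep only states in Sat with some successor in Z. Z1 = {Wait, Reset, Hold, Idle, Done}; fixed.
Sat(EG grant) = {Wait, Reset, Hold, Idle, Done}
Wait ∈ Sat(EG grant) = {Wait, Reset, Hold, Idle, Done}, so the formula holds at Wait.

Yes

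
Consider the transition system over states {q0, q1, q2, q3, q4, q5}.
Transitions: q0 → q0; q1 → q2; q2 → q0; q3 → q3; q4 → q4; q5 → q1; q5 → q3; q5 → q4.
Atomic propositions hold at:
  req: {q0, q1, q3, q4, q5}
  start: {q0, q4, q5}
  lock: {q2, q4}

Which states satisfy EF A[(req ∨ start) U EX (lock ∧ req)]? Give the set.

Sat(req ∨ start) = {q0, q1, q3, q4, q5}
Sat(lock ∧ req) = {q4}
Sat(EX (lock ∧ req)) = {s : some successor in {q4}} = {q4, q5}
A[(req ∨ start) U EX (lock ∧ req)]: least fixpoint, start Z0 = Sat(EX (lock ∧ req)) = {q4, q5}, add states in Sat(req ∨ start) with every successor in Z. Already a fixed point.
Sat(A[(req ∨ start) U EX (lock ∧ req)]) = {q4, q5}
EF A[(req ∨ start) U EX (lock ∧ req)]: least fixpoint, start Z0 = {q4, q5}, add states with some successor in Z. Already a fixed point.
Sat(EF A[(req ∨ start) U EX (lock ∧ req)]) = {q4, q5}

{q4, q5}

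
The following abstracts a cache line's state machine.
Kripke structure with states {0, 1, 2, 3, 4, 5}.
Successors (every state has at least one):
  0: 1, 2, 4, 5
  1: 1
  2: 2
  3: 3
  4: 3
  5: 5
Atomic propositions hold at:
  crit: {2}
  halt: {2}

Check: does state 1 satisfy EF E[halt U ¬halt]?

Yes

Sat(¬halt) = {0, 1, 3, 4, 5}
E[halt U ¬halt]: least fixpoint, start Z0 = Sat(¬halt) = {0, 1, 3, 4, 5}, add states in Sat(halt) with some successor in Z. Already a fixed point.
Sat(E[halt U ¬halt]) = {0, 1, 3, 4, 5}
EF E[halt U ¬halt]: least fixpoint, start Z0 = {0, 1, 3, 4, 5}, add states with some successor in Z. Already a fixed point.
Sat(EF E[halt U ¬halt]) = {0, 1, 3, 4, 5}
1 ∈ Sat(EF E[halt U ¬halt]) = {0, 1, 3, 4, 5}, so the formula holds at 1.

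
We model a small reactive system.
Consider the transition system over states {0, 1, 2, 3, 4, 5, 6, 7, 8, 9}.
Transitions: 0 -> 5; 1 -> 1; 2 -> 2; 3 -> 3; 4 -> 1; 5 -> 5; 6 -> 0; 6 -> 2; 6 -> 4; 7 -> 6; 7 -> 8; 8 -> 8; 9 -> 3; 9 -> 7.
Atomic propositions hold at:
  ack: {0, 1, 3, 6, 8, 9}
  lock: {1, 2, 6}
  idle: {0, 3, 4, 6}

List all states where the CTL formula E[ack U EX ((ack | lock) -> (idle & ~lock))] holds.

{0, 3, 5, 6, 9}

Sat(ack | lock) = {0, 1, 2, 3, 6, 8, 9}
Sat(~lock) = {0, 3, 4, 5, 7, 8, 9}
Sat(idle & ~lock) = {0, 3, 4}
Sat((ack | lock) -> (idle & ~lock)) = {0, 3, 4, 5, 7}
Sat(EX ((ack | lock) -> (idle & ~lock))) = {s : some successor in {0, 3, 4, 5, 7}} = {0, 3, 5, 6, 9}
E[ack U EX ((ack | lock) -> (idle & ~lock))]: least fixpoint, start Z0 = Sat(EX ((ack | lock) -> (idle & ~lock))) = {0, 3, 5, 6, 9}, add states in Sat(ack) with some successor in Z. Already a fixed point.
Sat(E[ack U EX ((ack | lock) -> (idle & ~lock))]) = {0, 3, 5, 6, 9}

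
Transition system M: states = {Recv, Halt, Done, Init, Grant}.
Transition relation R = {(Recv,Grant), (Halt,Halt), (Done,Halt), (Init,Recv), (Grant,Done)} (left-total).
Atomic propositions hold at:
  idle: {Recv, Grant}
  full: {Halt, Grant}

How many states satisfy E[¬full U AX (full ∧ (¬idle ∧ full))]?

2

Sat(¬full) = {Recv, Done, Init}
Sat(¬idle) = {Halt, Done, Init}
Sat(¬idle ∧ full) = {Halt}
Sat(full ∧ (¬idle ∧ full)) = {Halt}
Sat(AX (full ∧ (¬idle ∧ full))) = {s : every successor in {Halt}} = {Halt, Done}
E[¬full U AX (full ∧ (¬idle ∧ full))]: least fixpoint, start Z0 = Sat(AX (full ∧ (¬idle ∧ full))) = {Halt, Done}, add states in Sat(¬full) with some successor in Z. Already a fixed point.
Sat(E[¬full U AX (full ∧ (¬idle ∧ full))]) = {Halt, Done}
|Sat(E[¬full U AX (full ∧ (¬idle ∧ full))])| = |{Halt, Done}| = 2.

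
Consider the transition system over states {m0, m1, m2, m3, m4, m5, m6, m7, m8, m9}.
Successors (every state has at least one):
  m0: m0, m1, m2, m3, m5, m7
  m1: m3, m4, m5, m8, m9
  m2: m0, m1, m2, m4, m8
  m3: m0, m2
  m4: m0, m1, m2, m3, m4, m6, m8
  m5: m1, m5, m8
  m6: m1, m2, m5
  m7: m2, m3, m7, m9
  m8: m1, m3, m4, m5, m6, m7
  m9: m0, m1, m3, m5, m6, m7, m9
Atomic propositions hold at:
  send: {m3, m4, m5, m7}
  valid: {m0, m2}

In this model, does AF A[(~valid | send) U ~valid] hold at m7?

Sat(~valid) = {m1, m3, m4, m5, m6, m7, m8, m9}
Sat(~valid | send) = {m1, m3, m4, m5, m6, m7, m8, m9}
A[(~valid | send) U ~valid]: least fixpoint, start Z0 = Sat(~valid) = {m1, m3, m4, m5, m6, m7, m8, m9}, add states in Sat(~valid | send) with every successor in Z. Already a fixed point.
Sat(A[(~valid | send) U ~valid]) = {m1, m3, m4, m5, m6, m7, m8, m9}
AF A[(~valid | send) U ~valid]: least fixpoint, start Z0 = {m1, m3, m4, m5, m6, m7, m8, m9}, add states with every successor in Z. Already a fixed point.
Sat(AF A[(~valid | send) U ~valid]) = {m1, m3, m4, m5, m6, m7, m8, m9}
m7 ∈ Sat(AF A[(~valid | send) U ~valid]) = {m1, m3, m4, m5, m6, m7, m8, m9}, so the formula holds at m7.

Yes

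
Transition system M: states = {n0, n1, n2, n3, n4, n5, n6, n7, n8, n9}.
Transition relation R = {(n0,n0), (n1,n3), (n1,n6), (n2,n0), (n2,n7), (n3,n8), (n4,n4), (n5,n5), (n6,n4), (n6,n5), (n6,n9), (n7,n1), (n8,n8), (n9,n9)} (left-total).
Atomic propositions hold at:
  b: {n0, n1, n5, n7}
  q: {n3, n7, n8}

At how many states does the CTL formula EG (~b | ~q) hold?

Sat(~b) = {n2, n3, n4, n6, n8, n9}
Sat(~q) = {n0, n1, n2, n4, n5, n6, n9}
Sat(~b | ~q) = {n0, n1, n2, n3, n4, n5, n6, n8, n9}
EG (~b | ~q): greatest fixpoint, start Z0 = {n0, n1, n2, n3, n4, n5, n6, n8, n9}, keep only states in Sat with some successor in Z. Already a fixed point.
Sat(EG (~b | ~q)) = {n0, n1, n2, n3, n4, n5, n6, n8, n9}
|Sat(EG (~b | ~q))| = |{n0, n1, n2, n3, n4, n5, n6, n8, n9}| = 9.

9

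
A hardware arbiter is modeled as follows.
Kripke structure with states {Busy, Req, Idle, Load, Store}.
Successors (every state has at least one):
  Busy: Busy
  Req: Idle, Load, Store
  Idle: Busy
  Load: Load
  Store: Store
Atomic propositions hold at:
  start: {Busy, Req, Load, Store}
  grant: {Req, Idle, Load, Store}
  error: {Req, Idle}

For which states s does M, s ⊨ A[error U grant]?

{Req, Idle, Load, Store}

A[error U grant]: least fixpoint, start Z0 = Sat(grant) = {Req, Idle, Load, Store}, add states in Sat(error) with every successor in Z. Already a fixed point.
Sat(A[error U grant]) = {Req, Idle, Load, Store}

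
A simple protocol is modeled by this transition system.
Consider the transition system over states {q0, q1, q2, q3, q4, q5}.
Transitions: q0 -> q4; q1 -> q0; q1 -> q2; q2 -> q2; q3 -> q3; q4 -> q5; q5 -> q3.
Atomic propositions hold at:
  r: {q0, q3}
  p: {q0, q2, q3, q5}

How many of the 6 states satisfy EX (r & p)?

3

Sat(r & p) = {q0, q3}
Sat(EX (r & p)) = {s : some successor in {q0, q3}} = {q1, q3, q5}
|Sat(EX (r & p))| = |{q1, q3, q5}| = 3.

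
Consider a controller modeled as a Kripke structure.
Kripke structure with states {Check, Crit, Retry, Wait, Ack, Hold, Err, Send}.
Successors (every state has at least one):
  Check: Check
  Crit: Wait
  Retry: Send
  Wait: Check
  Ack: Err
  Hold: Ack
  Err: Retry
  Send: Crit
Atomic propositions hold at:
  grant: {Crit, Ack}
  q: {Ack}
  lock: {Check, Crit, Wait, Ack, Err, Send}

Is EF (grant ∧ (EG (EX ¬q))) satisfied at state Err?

Yes

Sat(¬q) = {Check, Crit, Retry, Wait, Hold, Err, Send}
Sat(EX ¬q) = {s : some successor in {Check, Crit, Retry, Wait, Hold, Err, Send}} = {Check, Crit, Retry, Wait, Ack, Err, Send}
EG (EX ¬q): greatest fixpoint, start Z0 = {Check, Crit, Retry, Wait, Ack, Err, Send}, keep only states in Sat with some successor in Z. Already a fixed point.
Sat(EG (EX ¬q)) = {Check, Crit, Retry, Wait, Ack, Err, Send}
Sat(grant ∧ (EG (EX ¬q))) = {Crit, Ack}
EF (grant ∧ (EG (EX ¬q))): least fixpoint, start Z0 = {Crit, Ack}, add states with some successor in Z. Z1 = {Crit, Ack, Hold, Send}; Z2 = {Crit, Retry, Ack, Hold, Send}; Z3 = {Crit, Retry, Ack, Hold, Err, Send}; fixed.
Sat(EF (grant ∧ (EG (EX ¬q)))) = {Crit, Retry, Ack, Hold, Err, Send}
Err ∈ Sat(EF (grant ∧ (EG (EX ¬q)))) = {Crit, Retry, Ack, Hold, Err, Send}, so the formula holds at Err.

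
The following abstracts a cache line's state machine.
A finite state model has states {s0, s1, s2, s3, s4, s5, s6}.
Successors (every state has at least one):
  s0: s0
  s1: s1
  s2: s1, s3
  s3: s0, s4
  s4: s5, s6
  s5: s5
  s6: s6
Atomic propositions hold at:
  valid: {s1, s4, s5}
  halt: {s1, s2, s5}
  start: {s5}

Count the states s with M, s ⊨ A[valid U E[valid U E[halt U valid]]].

4

E[halt U valid]: least fixpoint, start Z0 = Sat(valid) = {s1, s4, s5}, add states in Sat(halt) with some successor in Z. Z1 = {s1, s2, s4, s5}; fixed.
Sat(E[halt U valid]) = {s1, s2, s4, s5}
E[valid U E[halt U valid]]: least fixpoint, start Z0 = Sat(E[halt U valid]) = {s1, s2, s4, s5}, add states in Sat(valid) with some successor in Z. Already a fixed point.
Sat(E[valid U E[halt U valid]]) = {s1, s2, s4, s5}
A[valid U E[valid U E[halt U valid]]]: least fixpoint, start Z0 = Sat(E[valid U E[halt U valid]]) = {s1, s2, s4, s5}, add states in Sat(valid) with every successor in Z. Already a fixed point.
Sat(A[valid U E[valid U E[halt U valid]]]) = {s1, s2, s4, s5}
|Sat(A[valid U E[valid U E[halt U valid]]])| = |{s1, s2, s4, s5}| = 4.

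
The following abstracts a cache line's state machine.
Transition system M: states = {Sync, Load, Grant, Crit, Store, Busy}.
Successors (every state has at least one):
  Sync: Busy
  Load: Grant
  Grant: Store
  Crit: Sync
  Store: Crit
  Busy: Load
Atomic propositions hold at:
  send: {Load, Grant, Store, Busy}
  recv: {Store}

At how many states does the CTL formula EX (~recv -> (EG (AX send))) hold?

Sat(~recv) = {Sync, Load, Grant, Crit, Busy}
Sat(AX send) = {s : every successor in {Load, Grant, Store, Busy}} = {Sync, Load, Grant, Busy}
EG (AX send): greatest fixpoint, start Z0 = {Sync, Load, Grant, Busy}, keep only states in Sat with some successor in Z. Z1 = {Sync, Load, Busy}; Z2 = {Sync, Busy}; Z3 = {Sync}; Z4 = ∅; fixed.
Sat(EG (AX send)) = ∅
Sat(~recv -> (EG (AX send))) = {Store}
Sat(EX (~recv -> (EG (AX send)))) = {s : some successor in {Store}} = {Grant}
|Sat(EX (~recv -> (EG (AX send))))| = |{Grant}| = 1.

1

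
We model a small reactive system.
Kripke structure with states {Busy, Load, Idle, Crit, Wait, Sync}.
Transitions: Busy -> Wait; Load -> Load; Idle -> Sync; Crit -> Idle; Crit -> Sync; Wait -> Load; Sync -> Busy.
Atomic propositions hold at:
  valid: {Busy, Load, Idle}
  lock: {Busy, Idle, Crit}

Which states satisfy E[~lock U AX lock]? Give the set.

{Sync}

Sat(~lock) = {Load, Wait, Sync}
Sat(AX lock) = {s : every successor in {Busy, Idle, Crit}} = {Sync}
E[~lock U AX lock]: least fixpoint, start Z0 = Sat(AX lock) = {Sync}, add states in Sat(~lock) with some successor in Z. Already a fixed point.
Sat(E[~lock U AX lock]) = {Sync}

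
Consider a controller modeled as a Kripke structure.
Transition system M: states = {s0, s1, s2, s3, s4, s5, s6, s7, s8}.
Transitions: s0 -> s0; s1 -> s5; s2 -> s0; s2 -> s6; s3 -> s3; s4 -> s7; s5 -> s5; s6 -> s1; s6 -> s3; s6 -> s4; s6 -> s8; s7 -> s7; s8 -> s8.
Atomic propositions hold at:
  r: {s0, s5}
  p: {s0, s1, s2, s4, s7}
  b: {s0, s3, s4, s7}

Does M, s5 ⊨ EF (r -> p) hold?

No

Sat(r -> p) = {s0, s1, s2, s3, s4, s6, s7, s8}
EF (r -> p): least fixpoint, start Z0 = {s0, s1, s2, s3, s4, s6, s7, s8}, add states with some successor in Z. Already a fixed point.
Sat(EF (r -> p)) = {s0, s1, s2, s3, s4, s6, s7, s8}
s5 ∉ Sat(EF (r -> p)) = {s0, s1, s2, s3, s4, s6, s7, s8}, so the formula does not hold at s5.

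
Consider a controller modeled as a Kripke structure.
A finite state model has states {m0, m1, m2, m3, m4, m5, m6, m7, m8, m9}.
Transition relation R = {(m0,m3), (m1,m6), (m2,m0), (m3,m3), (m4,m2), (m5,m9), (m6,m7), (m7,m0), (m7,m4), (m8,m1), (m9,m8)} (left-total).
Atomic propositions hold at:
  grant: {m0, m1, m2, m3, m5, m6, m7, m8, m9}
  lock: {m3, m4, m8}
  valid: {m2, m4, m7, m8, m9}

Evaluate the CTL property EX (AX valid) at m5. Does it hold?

Sat(AX valid) = {s : every successor in {m2, m4, m7, m8, m9}} = {m4, m5, m6, m9}
Sat(EX (AX valid)) = {s : some successor in {m4, m5, m6, m9}} = {m1, m5, m7}
m5 ∈ Sat(EX (AX valid)) = {m1, m5, m7}, so the formula holds at m5.

Yes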